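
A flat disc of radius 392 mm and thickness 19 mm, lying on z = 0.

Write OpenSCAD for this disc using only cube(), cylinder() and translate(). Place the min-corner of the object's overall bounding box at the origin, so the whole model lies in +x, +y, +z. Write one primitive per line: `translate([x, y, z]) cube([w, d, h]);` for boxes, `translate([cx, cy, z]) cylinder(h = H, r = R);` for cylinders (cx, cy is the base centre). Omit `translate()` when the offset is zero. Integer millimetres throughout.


translate([392, 392, 0]) cylinder(h = 19, r = 392);


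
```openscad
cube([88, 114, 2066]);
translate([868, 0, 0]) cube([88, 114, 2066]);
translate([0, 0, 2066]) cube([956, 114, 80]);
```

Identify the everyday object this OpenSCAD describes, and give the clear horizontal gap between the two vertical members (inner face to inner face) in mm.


A door frame. The clear opening width is 780 mm.

Two 2066 mm tall posts with a header on top — a door frame. The left jamb is 88 mm wide at x = 0; the right jamb starts at x = 868. The clear opening is 868 − 88 = 780 mm.


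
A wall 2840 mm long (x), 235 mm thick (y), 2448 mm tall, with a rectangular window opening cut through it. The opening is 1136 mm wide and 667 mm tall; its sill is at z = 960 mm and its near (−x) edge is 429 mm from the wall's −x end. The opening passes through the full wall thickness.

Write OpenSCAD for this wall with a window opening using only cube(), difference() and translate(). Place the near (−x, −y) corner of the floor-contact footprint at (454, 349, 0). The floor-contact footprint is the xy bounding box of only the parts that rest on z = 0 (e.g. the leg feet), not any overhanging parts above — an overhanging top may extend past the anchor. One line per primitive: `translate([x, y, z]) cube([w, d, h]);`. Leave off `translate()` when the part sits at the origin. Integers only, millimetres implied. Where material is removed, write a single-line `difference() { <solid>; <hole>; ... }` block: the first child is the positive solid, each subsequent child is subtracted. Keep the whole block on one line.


difference() { translate([454, 349, 0]) cube([2840, 235, 2448]); translate([883, 349, 960]) cube([1136, 235, 667]); }


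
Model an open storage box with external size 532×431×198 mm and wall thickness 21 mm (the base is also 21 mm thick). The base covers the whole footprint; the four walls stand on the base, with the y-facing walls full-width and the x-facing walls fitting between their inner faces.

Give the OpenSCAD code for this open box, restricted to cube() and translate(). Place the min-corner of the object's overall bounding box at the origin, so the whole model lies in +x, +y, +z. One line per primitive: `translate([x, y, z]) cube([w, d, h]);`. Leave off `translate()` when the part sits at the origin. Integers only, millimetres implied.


cube([532, 431, 21]);
translate([0, 0, 21]) cube([532, 21, 177]);
translate([0, 410, 21]) cube([532, 21, 177]);
translate([0, 21, 21]) cube([21, 389, 177]);
translate([511, 21, 21]) cube([21, 389, 177]);


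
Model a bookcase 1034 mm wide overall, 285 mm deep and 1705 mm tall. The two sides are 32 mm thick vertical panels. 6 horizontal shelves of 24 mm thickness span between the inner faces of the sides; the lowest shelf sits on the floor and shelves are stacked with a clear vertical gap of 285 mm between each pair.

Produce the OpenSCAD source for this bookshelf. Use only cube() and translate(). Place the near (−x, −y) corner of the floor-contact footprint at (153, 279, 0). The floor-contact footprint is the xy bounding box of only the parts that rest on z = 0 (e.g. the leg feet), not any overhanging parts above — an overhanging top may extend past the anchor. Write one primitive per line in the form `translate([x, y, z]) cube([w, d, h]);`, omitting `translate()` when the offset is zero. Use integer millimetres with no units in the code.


translate([153, 279, 0]) cube([32, 285, 1705]);
translate([1155, 279, 0]) cube([32, 285, 1705]);
translate([185, 279, 0]) cube([970, 285, 24]);
translate([185, 279, 309]) cube([970, 285, 24]);
translate([185, 279, 618]) cube([970, 285, 24]);
translate([185, 279, 927]) cube([970, 285, 24]);
translate([185, 279, 1236]) cube([970, 285, 24]);
translate([185, 279, 1545]) cube([970, 285, 24]);


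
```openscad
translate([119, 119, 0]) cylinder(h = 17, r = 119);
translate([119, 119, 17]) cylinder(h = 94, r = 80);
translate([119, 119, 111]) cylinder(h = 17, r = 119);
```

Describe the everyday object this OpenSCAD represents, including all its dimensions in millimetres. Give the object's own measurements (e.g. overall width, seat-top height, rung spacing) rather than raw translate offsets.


A spool: two coaxial disc flanges of radius 119 mm and thickness 17 mm, joined by a core cylinder of radius 80 mm and height 94 mm. The lower flange rests on z = 0 and the three cylinders share a vertical axis.


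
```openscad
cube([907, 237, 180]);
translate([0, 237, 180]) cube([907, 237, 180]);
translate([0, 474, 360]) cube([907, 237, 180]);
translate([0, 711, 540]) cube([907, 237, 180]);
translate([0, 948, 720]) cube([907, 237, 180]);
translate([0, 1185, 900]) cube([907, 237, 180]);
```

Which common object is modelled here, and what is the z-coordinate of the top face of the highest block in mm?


A staircase. The total rise is 1080 mm.

6 identical blocks, each offset up and back from the previous — a staircase. Each step is 180 mm tall and there are 6 of them, so the total rise is 6 × 180 = 1080 mm.


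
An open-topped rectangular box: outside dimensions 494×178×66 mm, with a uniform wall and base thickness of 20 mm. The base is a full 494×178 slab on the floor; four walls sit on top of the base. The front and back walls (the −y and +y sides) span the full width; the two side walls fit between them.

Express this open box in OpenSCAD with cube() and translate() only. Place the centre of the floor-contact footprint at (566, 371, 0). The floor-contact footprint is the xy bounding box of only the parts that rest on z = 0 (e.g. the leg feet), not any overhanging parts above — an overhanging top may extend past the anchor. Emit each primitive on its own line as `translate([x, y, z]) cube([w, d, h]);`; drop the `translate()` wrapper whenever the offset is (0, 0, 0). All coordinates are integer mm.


translate([319, 282, 0]) cube([494, 178, 20]);
translate([319, 282, 20]) cube([494, 20, 46]);
translate([319, 440, 20]) cube([494, 20, 46]);
translate([319, 302, 20]) cube([20, 138, 46]);
translate([793, 302, 20]) cube([20, 138, 46]);


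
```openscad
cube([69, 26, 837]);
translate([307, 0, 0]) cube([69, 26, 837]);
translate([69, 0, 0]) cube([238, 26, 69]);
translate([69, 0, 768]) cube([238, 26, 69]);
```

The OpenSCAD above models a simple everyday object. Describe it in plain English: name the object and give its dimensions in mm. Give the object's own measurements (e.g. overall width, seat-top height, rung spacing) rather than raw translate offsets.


A rectangular picture frame lying in the x–z plane (depth along y). The opening is 238 mm wide (x) by 699 mm tall (z), surrounded by a border 69 mm wide on all four sides. The frame is 26 mm deep and is made of two full-height vertical stiles with two horizontal rails fitted between them.


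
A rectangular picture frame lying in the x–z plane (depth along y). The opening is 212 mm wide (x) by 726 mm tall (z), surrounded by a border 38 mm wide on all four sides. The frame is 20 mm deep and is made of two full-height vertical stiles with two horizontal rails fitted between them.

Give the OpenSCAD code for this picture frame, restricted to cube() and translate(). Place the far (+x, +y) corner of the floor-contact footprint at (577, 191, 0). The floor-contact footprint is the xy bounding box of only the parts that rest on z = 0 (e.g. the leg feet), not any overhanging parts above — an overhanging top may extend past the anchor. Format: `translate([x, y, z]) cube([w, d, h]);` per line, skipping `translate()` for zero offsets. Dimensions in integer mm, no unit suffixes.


translate([289, 171, 0]) cube([38, 20, 802]);
translate([539, 171, 0]) cube([38, 20, 802]);
translate([327, 171, 0]) cube([212, 20, 38]);
translate([327, 171, 764]) cube([212, 20, 38]);


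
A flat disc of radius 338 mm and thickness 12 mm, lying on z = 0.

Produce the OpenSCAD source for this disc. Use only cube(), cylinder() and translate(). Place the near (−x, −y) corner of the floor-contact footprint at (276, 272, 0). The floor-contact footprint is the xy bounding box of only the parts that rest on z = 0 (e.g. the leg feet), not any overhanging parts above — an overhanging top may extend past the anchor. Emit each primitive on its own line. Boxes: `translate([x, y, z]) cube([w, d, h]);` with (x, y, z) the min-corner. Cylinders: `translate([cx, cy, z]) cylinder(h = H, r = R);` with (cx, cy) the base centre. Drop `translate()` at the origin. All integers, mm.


translate([614, 610, 0]) cylinder(h = 12, r = 338);


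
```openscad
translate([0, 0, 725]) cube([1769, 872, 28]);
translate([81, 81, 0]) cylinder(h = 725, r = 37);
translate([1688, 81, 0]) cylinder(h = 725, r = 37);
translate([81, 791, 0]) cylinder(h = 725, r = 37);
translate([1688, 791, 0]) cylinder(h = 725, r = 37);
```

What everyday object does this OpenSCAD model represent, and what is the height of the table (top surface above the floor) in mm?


A table. The table height is 753 mm.

A 1769×872×28 slab sits at z = 725 on four Ø74 mm round legs — a table. The top surface is at 725 + 28 = 753 mm.


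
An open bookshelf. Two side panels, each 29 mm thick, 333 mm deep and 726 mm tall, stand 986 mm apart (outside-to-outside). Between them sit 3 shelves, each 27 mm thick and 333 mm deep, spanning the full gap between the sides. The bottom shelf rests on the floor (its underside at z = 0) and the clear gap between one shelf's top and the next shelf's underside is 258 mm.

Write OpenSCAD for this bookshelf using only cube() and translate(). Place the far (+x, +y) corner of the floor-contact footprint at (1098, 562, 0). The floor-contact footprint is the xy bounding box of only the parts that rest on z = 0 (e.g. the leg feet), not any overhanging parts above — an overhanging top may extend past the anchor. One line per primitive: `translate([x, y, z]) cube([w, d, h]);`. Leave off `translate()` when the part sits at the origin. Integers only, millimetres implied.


translate([112, 229, 0]) cube([29, 333, 726]);
translate([1069, 229, 0]) cube([29, 333, 726]);
translate([141, 229, 0]) cube([928, 333, 27]);
translate([141, 229, 285]) cube([928, 333, 27]);
translate([141, 229, 570]) cube([928, 333, 27]);


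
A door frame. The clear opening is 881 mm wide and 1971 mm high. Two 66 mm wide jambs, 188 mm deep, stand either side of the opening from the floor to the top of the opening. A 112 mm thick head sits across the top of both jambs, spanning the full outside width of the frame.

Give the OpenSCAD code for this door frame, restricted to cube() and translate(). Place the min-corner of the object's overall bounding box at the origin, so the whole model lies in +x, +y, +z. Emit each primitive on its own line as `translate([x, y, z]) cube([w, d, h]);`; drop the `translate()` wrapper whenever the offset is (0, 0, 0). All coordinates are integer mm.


cube([66, 188, 1971]);
translate([947, 0, 0]) cube([66, 188, 1971]);
translate([0, 0, 1971]) cube([1013, 188, 112]);


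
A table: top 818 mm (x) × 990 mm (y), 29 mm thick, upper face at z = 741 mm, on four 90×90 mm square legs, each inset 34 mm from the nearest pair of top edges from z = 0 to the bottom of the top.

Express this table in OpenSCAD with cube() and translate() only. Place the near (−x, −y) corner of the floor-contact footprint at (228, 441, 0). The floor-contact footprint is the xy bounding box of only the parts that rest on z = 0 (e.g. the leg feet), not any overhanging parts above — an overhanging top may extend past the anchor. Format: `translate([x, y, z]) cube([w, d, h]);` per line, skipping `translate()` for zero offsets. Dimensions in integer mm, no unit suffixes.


translate([194, 407, 712]) cube([818, 990, 29]);
translate([228, 441, 0]) cube([90, 90, 712]);
translate([888, 441, 0]) cube([90, 90, 712]);
translate([228, 1273, 0]) cube([90, 90, 712]);
translate([888, 1273, 0]) cube([90, 90, 712]);


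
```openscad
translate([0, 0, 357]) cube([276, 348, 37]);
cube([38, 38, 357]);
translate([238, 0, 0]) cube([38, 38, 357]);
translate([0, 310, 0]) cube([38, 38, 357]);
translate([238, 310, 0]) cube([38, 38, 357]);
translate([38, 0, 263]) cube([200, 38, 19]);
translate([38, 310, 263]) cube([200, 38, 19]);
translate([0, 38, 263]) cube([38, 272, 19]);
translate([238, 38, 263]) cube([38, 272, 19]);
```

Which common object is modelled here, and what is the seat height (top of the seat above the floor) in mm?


A stool. The seat height is 394 mm.

A 276×348×37 slab at z = 357 on four corner posts — a stool. The seat top is 357 + 37 = 394 mm.


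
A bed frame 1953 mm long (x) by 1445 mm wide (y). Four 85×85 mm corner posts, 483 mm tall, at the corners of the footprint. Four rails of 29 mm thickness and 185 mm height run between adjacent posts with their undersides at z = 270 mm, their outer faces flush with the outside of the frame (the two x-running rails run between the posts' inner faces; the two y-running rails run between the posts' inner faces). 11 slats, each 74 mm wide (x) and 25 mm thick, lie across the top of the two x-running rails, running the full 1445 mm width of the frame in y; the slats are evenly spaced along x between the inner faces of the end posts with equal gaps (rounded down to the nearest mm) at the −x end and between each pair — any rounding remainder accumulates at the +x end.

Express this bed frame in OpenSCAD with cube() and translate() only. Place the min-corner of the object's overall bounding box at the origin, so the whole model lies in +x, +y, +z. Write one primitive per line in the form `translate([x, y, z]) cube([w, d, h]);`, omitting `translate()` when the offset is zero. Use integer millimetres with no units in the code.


cube([85, 85, 483]);
translate([0, 1360, 0]) cube([85, 85, 483]);
translate([1868, 0, 0]) cube([85, 85, 483]);
translate([1868, 1360, 0]) cube([85, 85, 483]);
translate([85, 0, 270]) cube([1783, 29, 185]);
translate([85, 1416, 270]) cube([1783, 29, 185]);
translate([0, 85, 270]) cube([29, 1275, 185]);
translate([1924, 85, 270]) cube([29, 1275, 185]);
translate([165, 0, 455]) cube([74, 1445, 25]);
translate([319, 0, 455]) cube([74, 1445, 25]);
translate([473, 0, 455]) cube([74, 1445, 25]);
translate([627, 0, 455]) cube([74, 1445, 25]);
translate([781, 0, 455]) cube([74, 1445, 25]);
translate([935, 0, 455]) cube([74, 1445, 25]);
translate([1089, 0, 455]) cube([74, 1445, 25]);
translate([1243, 0, 455]) cube([74, 1445, 25]);
translate([1397, 0, 455]) cube([74, 1445, 25]);
translate([1551, 0, 455]) cube([74, 1445, 25]);
translate([1705, 0, 455]) cube([74, 1445, 25]);


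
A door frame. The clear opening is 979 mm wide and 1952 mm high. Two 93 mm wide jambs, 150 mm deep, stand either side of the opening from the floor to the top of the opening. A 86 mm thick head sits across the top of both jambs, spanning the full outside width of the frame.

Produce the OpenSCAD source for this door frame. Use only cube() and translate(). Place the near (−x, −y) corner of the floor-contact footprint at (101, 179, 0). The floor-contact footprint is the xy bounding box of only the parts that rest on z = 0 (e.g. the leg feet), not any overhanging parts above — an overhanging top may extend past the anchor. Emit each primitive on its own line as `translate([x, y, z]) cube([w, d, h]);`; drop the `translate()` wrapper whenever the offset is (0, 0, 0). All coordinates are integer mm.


translate([101, 179, 0]) cube([93, 150, 1952]);
translate([1173, 179, 0]) cube([93, 150, 1952]);
translate([101, 179, 1952]) cube([1165, 150, 86]);


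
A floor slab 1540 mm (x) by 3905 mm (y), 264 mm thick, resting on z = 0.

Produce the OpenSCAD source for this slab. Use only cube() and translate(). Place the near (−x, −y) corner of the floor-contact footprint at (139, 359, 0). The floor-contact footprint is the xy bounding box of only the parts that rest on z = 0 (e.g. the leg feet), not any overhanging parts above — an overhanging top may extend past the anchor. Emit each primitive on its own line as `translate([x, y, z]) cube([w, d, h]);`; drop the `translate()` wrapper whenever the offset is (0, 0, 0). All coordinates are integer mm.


translate([139, 359, 0]) cube([1540, 3905, 264]);


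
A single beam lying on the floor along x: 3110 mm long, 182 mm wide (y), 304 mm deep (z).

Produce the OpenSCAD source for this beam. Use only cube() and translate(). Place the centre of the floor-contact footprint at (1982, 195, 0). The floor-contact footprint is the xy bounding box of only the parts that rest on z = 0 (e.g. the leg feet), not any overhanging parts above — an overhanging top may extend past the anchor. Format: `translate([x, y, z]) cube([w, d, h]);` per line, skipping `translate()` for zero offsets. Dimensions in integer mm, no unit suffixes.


translate([427, 104, 0]) cube([3110, 182, 304]);


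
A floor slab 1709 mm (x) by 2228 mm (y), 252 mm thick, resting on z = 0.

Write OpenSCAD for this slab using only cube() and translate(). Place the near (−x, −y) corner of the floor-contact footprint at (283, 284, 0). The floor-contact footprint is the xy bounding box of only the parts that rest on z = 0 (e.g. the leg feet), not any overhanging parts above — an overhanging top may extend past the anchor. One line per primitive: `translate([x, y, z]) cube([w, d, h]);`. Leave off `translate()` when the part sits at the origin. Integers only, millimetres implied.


translate([283, 284, 0]) cube([1709, 2228, 252]);


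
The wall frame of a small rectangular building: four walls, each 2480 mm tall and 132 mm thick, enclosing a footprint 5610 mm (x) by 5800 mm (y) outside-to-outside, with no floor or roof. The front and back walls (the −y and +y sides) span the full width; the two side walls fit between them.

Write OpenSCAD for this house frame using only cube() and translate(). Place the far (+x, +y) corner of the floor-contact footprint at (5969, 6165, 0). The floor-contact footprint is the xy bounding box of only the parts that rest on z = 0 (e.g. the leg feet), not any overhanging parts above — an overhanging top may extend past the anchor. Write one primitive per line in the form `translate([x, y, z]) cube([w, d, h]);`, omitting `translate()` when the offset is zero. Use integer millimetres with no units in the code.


translate([359, 365, 0]) cube([5610, 132, 2480]);
translate([359, 6033, 0]) cube([5610, 132, 2480]);
translate([359, 497, 0]) cube([132, 5536, 2480]);
translate([5837, 497, 0]) cube([132, 5536, 2480]);


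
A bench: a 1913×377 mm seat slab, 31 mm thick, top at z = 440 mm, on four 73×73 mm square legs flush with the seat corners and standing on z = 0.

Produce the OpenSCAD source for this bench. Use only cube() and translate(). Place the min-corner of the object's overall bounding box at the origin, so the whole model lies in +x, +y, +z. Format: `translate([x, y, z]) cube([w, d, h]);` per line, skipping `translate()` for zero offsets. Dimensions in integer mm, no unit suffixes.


translate([0, 0, 409]) cube([1913, 377, 31]);
cube([73, 73, 409]);
translate([0, 304, 0]) cube([73, 73, 409]);
translate([1840, 0, 0]) cube([73, 73, 409]);
translate([1840, 304, 0]) cube([73, 73, 409]);


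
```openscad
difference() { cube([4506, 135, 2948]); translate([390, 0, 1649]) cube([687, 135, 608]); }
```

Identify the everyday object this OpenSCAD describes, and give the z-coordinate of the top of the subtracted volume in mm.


A wall with a window opening. The window head height is 2257 mm.

A wall with a rectangular opening subtracted — a window. Sill at z = 1649, opening 608 mm tall, so the head is at 1649 + 608 = 2257 mm.


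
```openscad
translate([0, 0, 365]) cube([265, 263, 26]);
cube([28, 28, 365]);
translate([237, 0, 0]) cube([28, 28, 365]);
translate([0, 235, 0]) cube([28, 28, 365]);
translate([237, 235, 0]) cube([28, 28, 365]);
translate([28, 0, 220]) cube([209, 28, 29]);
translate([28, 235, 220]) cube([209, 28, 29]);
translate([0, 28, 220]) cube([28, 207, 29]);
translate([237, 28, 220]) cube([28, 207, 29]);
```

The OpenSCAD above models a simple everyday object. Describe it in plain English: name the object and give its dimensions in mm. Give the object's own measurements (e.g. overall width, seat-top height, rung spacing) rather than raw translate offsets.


A simple wooden stool: a rectangular seat 265 mm (x) by 263 mm (y), 26 mm thick, top face at z = 391 mm, on four square legs, each 28×28 mm in cross-section. The legs rest on z = 0, each flush with a corner of the seat. Four stretchers, 28 mm wide and 29 mm tall, connect adjacent legs with their undersides at z = 220 mm, each running between the inner faces of the legs it joins and aligned with the legs' outer faces on the other axis.


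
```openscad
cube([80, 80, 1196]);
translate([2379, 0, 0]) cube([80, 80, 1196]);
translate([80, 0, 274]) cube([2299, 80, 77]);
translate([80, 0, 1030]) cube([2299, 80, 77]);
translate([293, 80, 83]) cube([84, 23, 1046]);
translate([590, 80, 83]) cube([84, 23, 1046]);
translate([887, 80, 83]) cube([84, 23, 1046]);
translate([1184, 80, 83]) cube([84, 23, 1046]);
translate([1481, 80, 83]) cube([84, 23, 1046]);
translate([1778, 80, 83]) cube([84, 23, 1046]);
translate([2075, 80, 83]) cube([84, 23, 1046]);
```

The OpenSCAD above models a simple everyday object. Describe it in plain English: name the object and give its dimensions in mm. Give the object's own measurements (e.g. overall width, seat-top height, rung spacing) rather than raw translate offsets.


A fence section. Two 80×80 mm posts, 1196 mm tall, stand on the floor with a clear span of 2299 mm between their inner faces. Two horizontal rails of 80×77 mm section span the gap between the posts with their undersides at z = 274 mm and z = 1030 mm, flush with the posts' −y face. 7 pickets, each 84 mm wide, 23 mm thick and 1046 mm tall, are fixed to the +y face of the rails with their bottoms at z = 83 mm, spaced across the span with a 213 mm gap after the −x post and between neighbouring pickets, with 220 mm left before the +x post.


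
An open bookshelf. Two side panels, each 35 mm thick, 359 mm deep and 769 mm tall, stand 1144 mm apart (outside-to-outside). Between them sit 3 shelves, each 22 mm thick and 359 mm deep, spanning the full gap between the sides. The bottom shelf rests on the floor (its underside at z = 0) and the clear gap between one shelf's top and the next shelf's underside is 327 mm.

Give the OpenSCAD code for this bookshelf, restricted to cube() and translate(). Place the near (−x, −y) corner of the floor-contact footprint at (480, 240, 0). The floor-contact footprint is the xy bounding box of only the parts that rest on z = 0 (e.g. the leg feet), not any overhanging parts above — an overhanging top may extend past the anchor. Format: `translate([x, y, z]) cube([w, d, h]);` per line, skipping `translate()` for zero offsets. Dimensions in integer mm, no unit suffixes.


translate([480, 240, 0]) cube([35, 359, 769]);
translate([1589, 240, 0]) cube([35, 359, 769]);
translate([515, 240, 0]) cube([1074, 359, 22]);
translate([515, 240, 349]) cube([1074, 359, 22]);
translate([515, 240, 698]) cube([1074, 359, 22]);


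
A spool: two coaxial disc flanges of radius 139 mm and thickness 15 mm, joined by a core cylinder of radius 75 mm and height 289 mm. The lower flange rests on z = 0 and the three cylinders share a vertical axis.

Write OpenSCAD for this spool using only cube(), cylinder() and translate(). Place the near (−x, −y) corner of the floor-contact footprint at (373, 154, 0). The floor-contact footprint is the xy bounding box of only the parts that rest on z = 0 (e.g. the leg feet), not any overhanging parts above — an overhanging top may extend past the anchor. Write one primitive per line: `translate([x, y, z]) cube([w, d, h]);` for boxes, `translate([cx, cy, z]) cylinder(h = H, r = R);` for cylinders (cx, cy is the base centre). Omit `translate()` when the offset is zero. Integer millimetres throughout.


translate([512, 293, 0]) cylinder(h = 15, r = 139);
translate([512, 293, 15]) cylinder(h = 289, r = 75);
translate([512, 293, 304]) cylinder(h = 15, r = 139);


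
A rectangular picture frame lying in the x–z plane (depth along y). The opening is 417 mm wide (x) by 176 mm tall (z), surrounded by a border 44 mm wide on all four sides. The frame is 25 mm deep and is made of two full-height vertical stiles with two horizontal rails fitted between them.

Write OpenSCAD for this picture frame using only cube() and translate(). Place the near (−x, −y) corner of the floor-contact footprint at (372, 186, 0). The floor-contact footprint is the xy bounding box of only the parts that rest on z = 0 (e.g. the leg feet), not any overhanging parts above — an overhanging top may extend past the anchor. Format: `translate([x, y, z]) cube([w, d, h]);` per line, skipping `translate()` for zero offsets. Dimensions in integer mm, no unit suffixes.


translate([372, 186, 0]) cube([44, 25, 264]);
translate([833, 186, 0]) cube([44, 25, 264]);
translate([416, 186, 0]) cube([417, 25, 44]);
translate([416, 186, 220]) cube([417, 25, 44]);


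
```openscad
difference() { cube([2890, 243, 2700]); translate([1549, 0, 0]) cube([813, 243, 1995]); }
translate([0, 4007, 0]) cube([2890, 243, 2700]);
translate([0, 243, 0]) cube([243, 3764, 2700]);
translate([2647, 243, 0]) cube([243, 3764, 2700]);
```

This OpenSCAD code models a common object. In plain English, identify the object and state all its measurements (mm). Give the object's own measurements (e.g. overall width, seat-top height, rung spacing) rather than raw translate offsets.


A single room: four walls, each 2700 mm tall and 243 mm thick, enclosing an outside footprint 2890×4250 mm (x × y), no floor or roof. The front and back walls (−y and +y sides) run the full x-width; the side walls fit between their inner faces. A door opening 813 mm wide and 1995 mm tall is cut through the front wall from the floor up, its −x edge 1549 mm from the wall's −x end.


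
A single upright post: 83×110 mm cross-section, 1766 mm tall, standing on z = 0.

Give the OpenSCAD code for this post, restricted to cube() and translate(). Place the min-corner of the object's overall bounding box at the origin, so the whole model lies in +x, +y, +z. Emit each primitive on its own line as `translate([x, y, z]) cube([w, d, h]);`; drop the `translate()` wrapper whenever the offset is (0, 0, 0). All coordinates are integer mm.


cube([83, 110, 1766]);


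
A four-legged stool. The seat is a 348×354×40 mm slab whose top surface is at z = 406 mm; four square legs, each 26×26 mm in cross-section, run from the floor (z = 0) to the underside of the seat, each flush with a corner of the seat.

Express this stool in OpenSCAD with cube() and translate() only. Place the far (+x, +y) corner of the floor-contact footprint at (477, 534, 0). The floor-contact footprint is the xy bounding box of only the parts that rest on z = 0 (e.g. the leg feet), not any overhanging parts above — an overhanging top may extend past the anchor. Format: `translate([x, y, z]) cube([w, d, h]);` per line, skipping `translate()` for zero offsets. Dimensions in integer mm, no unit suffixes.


translate([129, 180, 366]) cube([348, 354, 40]);
translate([129, 180, 0]) cube([26, 26, 366]);
translate([451, 180, 0]) cube([26, 26, 366]);
translate([129, 508, 0]) cube([26, 26, 366]);
translate([451, 508, 0]) cube([26, 26, 366]);


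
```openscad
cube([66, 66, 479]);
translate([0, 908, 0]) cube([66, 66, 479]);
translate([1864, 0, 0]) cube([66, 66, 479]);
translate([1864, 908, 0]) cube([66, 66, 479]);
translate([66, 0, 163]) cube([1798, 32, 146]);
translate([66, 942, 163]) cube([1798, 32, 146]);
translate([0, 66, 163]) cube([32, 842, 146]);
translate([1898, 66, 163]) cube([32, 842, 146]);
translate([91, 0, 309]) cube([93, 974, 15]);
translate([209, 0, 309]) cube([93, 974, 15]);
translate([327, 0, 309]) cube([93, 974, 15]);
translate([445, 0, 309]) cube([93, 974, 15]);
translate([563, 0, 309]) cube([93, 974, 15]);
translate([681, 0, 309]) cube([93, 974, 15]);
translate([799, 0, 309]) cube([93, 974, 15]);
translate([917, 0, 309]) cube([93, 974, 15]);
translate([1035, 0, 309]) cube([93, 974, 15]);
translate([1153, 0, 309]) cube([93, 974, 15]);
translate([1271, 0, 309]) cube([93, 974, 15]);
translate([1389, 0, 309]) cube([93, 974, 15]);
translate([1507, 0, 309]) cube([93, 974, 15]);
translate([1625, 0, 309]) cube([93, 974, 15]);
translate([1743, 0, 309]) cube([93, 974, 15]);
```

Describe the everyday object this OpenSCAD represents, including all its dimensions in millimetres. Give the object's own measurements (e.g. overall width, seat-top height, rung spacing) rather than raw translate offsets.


A bed frame 1930 mm long (x) by 974 mm wide (y). Four 66×66 mm corner posts, 479 mm tall, at the corners of the footprint. Four rails of 32 mm thickness and 146 mm height run between adjacent posts with their undersides at z = 163 mm, their outer faces flush with the outside of the frame (the two x-running rails run between the posts' inner faces; the two y-running rails run between the posts' inner faces). 15 slats, each 93 mm wide (x) and 15 mm thick, lie across the top of the two x-running rails, running the full 974 mm width of the frame in y; along x they sit between the end posts with a 25 mm gap after the −x posts and between neighbouring slats, leaving 28 mm before the +x posts.


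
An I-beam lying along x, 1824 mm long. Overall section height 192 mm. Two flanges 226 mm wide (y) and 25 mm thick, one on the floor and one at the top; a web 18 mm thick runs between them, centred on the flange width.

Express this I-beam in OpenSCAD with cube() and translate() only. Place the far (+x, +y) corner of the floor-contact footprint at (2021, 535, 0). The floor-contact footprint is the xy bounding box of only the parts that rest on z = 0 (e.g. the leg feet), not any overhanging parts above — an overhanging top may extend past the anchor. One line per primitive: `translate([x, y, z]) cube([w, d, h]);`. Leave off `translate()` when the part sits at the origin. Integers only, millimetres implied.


translate([197, 309, 0]) cube([1824, 226, 25]);
translate([197, 413, 25]) cube([1824, 18, 142]);
translate([197, 309, 167]) cube([1824, 226, 25]);


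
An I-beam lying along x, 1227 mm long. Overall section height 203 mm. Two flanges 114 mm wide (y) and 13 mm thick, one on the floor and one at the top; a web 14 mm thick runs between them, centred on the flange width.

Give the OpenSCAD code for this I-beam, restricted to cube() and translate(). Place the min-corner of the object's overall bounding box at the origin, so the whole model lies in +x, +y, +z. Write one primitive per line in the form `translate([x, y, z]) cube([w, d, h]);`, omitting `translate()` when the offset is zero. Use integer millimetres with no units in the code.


cube([1227, 114, 13]);
translate([0, 50, 13]) cube([1227, 14, 177]);
translate([0, 0, 190]) cube([1227, 114, 13]);


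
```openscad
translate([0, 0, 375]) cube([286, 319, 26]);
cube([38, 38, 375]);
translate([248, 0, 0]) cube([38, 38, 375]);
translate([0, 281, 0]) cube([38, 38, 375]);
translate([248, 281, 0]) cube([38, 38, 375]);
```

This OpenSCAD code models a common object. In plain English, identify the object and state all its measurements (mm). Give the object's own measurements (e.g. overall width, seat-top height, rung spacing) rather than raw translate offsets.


A four-legged stool. The seat is a 286×319×26 mm slab whose top surface is at z = 401 mm; four square legs, each 38×38 mm in cross-section, run from the floor (z = 0) to the underside of the seat, each flush with a corner of the seat.


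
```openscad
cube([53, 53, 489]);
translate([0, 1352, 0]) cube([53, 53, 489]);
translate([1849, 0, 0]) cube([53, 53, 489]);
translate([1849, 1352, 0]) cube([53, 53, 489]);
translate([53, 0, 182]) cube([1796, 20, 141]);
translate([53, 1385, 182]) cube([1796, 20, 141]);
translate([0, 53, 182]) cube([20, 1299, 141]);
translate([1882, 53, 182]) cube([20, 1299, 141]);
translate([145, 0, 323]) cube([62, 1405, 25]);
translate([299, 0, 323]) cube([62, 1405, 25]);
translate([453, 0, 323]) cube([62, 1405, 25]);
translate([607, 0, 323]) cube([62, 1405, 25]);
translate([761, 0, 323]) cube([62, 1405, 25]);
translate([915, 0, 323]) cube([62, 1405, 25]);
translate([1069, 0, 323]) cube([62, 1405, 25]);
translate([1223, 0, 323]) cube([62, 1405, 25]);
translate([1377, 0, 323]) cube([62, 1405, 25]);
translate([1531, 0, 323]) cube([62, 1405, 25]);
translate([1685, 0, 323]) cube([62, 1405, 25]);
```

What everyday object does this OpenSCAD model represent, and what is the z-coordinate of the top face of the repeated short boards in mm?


A bed frame. The slat-top height is 348 mm.

Four posts, four rails, and a row of slats — a bed frame. Slats sit on the rails at z = 182 + 141 = 323; with slat thickness 25, the top is 348 mm.


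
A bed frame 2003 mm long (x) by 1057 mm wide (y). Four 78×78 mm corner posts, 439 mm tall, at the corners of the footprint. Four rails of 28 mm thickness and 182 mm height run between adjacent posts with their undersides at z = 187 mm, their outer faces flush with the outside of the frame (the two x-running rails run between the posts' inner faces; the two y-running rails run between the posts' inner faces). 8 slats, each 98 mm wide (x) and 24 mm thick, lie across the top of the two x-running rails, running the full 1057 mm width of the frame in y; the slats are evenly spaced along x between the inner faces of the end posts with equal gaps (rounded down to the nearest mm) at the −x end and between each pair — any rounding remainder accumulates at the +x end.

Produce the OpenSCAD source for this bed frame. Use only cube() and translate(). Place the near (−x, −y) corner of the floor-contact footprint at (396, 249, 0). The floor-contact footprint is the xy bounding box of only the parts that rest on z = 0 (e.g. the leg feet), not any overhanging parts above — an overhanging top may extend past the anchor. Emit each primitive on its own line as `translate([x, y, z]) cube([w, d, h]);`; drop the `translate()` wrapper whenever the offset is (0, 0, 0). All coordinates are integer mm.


// slat z = rail_z + rail_h = 187 + 182 = 369
// slat gap = ⌊(1847 − 8·98) / 9⌋ = 118
translate([396, 249, 0]) cube([78, 78, 439]);
translate([396, 1228, 0]) cube([78, 78, 439]);
translate([2321, 249, 0]) cube([78, 78, 439]);
translate([2321, 1228, 0]) cube([78, 78, 439]);
translate([474, 249, 187]) cube([1847, 28, 182]);
translate([474, 1278, 187]) cube([1847, 28, 182]);
translate([396, 327, 187]) cube([28, 901, 182]);
translate([2371, 327, 187]) cube([28, 901, 182]);
translate([592, 249, 369]) cube([98, 1057, 24]);
translate([808, 249, 369]) cube([98, 1057, 24]);
translate([1024, 249, 369]) cube([98, 1057, 24]);
translate([1240, 249, 369]) cube([98, 1057, 24]);
translate([1456, 249, 369]) cube([98, 1057, 24]);
translate([1672, 249, 369]) cube([98, 1057, 24]);
translate([1888, 249, 369]) cube([98, 1057, 24]);
translate([2104, 249, 369]) cube([98, 1057, 24]);


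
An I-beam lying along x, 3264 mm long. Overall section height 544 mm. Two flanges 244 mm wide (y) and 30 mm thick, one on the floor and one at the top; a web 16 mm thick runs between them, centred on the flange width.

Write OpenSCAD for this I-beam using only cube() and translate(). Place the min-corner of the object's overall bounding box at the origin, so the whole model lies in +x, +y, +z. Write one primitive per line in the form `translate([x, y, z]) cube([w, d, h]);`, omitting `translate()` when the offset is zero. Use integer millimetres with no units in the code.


cube([3264, 244, 30]);
translate([0, 114, 30]) cube([3264, 16, 484]);
translate([0, 0, 514]) cube([3264, 244, 30]);


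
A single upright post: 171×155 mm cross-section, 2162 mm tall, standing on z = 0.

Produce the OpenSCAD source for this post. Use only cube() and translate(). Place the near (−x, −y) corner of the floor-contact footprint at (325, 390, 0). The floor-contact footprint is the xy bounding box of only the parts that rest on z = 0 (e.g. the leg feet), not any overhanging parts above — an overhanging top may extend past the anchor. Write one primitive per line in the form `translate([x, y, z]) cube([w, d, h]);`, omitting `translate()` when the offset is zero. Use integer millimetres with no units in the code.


translate([325, 390, 0]) cube([171, 155, 2162]);


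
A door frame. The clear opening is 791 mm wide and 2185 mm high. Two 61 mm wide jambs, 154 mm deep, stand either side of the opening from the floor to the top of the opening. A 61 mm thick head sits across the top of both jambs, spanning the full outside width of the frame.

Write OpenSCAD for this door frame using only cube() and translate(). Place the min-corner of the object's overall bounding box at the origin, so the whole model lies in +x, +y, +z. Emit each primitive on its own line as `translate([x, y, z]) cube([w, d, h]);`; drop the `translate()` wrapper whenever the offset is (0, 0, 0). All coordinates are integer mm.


cube([61, 154, 2185]);
translate([852, 0, 0]) cube([61, 154, 2185]);
translate([0, 0, 2185]) cube([913, 154, 61]);


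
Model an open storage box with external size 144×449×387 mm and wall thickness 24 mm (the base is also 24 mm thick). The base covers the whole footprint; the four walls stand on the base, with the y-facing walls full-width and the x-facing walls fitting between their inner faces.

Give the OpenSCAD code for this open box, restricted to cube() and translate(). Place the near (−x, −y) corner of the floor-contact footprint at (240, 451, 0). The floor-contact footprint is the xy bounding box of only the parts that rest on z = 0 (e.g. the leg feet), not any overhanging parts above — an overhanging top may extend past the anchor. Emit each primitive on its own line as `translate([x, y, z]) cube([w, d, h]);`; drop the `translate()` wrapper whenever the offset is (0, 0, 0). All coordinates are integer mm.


translate([240, 451, 0]) cube([144, 449, 24]);
translate([240, 451, 24]) cube([144, 24, 363]);
translate([240, 876, 24]) cube([144, 24, 363]);
translate([240, 475, 24]) cube([24, 401, 363]);
translate([360, 475, 24]) cube([24, 401, 363]);


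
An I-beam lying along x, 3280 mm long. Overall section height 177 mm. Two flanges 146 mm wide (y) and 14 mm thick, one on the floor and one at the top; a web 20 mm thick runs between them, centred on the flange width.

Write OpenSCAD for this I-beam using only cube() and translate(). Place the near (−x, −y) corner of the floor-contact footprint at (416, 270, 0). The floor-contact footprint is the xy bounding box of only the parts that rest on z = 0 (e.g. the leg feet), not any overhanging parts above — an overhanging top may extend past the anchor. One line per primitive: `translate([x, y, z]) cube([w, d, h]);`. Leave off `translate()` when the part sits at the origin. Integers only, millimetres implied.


translate([416, 270, 0]) cube([3280, 146, 14]);
translate([416, 333, 14]) cube([3280, 20, 149]);
translate([416, 270, 163]) cube([3280, 146, 14]);


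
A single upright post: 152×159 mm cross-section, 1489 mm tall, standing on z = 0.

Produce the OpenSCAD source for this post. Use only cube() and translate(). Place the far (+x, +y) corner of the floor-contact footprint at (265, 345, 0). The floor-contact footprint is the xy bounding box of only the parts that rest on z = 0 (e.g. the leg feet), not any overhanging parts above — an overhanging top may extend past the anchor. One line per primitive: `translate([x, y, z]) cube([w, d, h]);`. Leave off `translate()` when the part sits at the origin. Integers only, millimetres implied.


translate([113, 186, 0]) cube([152, 159, 1489]);
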